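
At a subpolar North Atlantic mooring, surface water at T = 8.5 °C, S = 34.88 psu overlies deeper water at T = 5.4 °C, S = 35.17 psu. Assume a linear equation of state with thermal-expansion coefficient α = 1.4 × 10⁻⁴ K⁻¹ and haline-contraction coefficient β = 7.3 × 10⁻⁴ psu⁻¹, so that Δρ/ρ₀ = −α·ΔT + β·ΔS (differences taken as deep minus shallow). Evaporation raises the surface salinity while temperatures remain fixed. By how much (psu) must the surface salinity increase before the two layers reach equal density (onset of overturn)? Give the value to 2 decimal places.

0.88 psu

Neutral buoyancy requires −α(T_deep − T_surf) + β(S_deep − S_surf′) = 0.
S_surf′ = S_deep − (α/β)·ΔT = 35.17 − (1.4 × 10⁻⁴/7.3 × 10⁻⁴)·(-3.1) = 35.7645 psu.
Increase required: 35.7645 − 34.88 = 0.8845 psu.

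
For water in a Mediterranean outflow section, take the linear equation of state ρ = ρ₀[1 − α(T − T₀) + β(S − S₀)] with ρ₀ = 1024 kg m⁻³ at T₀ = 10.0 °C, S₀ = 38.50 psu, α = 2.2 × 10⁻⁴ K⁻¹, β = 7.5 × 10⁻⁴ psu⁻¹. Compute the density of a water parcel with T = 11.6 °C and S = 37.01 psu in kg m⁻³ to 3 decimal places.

T − T₀ = +1.6 K, S − S₀ = -1.49 psu.
Bracket = 1 − α·(+1.6) + β·(-1.49) = 1 + (-1.4695 × 10⁻³) = 0.9985305.
ρ = 1024 × 0.9985305 = 1022.495 kg m⁻³.

1022.495 kg m⁻³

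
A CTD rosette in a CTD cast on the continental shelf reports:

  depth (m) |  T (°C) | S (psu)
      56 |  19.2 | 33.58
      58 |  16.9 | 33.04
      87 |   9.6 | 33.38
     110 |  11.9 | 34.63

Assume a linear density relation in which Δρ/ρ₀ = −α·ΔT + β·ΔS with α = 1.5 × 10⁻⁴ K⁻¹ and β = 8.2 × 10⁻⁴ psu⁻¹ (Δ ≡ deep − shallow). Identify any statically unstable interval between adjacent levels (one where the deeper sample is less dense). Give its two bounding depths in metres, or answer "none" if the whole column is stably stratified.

56–58 m

Evaluate Δρ/ρ₀ = −αΔT + βΔS across each adjacent pair:
  56–58 m: −αΔT+βΔS = −(1.5 × 10⁻⁴)(-2.3)+(8.2 × 10⁻⁴)(-0.54) = -9.8 × 10⁻⁵ → UNSTABLE
  58–87 m: −αΔT+βΔS = −(1.5 × 10⁻⁴)(-7.3)+(8.2 × 10⁻⁴)(+0.34) = 1.4 × 10⁻³ → stable
  87–110 m: −αΔT+βΔS = −(1.5 × 10⁻⁴)(+2.3)+(8.2 × 10⁻⁴)(+1.25) = 6.8 × 10⁻⁴ → stable
The 56–58 m interval has Δρ < 0: lighter water underlies denser water.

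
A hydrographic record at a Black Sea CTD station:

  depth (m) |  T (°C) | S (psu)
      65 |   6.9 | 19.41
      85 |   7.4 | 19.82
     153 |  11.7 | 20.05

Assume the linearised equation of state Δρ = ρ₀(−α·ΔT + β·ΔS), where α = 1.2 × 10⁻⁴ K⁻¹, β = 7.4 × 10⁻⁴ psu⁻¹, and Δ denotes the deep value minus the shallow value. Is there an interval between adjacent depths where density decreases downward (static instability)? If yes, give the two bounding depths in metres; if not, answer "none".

85–153 m

Evaluate Δρ/ρ₀ = −αΔT + βΔS across each adjacent pair:
  65–85 m: −αΔT+βΔS = −(1.2 × 10⁻⁴)(+0.5)+(7.4 × 10⁻⁴)(+0.41) = 2.4 × 10⁻⁴ → stable
  85–153 m: −αΔT+βΔS = −(1.2 × 10⁻⁴)(+4.3)+(7.4 × 10⁻⁴)(+0.23) = -3.5 × 10⁻⁴ → UNSTABLE
The 85–153 m interval has Δρ < 0: lighter water underlies denser water.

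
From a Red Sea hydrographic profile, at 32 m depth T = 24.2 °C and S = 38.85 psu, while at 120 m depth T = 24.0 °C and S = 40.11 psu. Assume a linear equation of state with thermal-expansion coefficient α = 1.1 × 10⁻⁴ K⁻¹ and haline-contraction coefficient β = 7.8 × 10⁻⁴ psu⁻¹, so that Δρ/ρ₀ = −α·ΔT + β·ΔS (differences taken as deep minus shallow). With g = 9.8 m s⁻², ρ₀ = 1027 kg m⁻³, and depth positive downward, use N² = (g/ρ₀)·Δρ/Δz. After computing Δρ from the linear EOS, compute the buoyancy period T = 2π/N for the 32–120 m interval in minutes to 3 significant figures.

9.90 min

ΔT = -0.2 K, ΔS = +1.26 psu (deep − shallow).
Δρ/ρ₀ = −αΔT + βΔS = 2.20 × 10⁻⁵ + 9.828 × 10⁻⁴ = 1.0048 × 10⁻³, so Δρ ≈ 1.032 kg m⁻³.
N² = (g/ρ₀)·Δρ/Δz = g·(Δρ/ρ₀)/Δz = 9.8 × 1.0048 × 10⁻³ / 88 = 1.1190 × 10⁻⁴ s⁻².
N = √(1.1190 × 10⁻⁴) = 0.010578 rad s⁻¹ → T = 2π/N = 593.99 s = 9.8998 min ≈ 9.90 min.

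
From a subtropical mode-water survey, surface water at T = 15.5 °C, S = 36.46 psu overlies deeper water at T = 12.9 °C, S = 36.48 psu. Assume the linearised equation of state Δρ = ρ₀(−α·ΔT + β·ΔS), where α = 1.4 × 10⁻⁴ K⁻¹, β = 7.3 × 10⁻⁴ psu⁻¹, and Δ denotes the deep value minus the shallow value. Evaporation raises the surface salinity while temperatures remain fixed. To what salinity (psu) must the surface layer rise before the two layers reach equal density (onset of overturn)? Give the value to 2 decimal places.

Neutral buoyancy requires −α(T_deep − T_surf) + β(S_deep − S_surf′) = 0.
S_surf′ = S_deep − (α/β)·ΔT = 36.48 − (1.4 × 10⁻⁴/7.3 × 10⁻⁴)·(-2.6) = 36.9786 psu.
Increase required: 36.9786 − 36.46 = 0.5186 psu.

36.98 psu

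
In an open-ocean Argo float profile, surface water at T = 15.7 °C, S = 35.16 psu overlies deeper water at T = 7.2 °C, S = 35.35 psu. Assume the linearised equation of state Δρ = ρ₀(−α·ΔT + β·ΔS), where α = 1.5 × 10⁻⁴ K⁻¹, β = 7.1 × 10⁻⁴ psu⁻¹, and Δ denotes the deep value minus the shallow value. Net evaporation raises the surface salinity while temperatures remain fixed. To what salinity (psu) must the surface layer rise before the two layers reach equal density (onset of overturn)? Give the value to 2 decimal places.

Neutral buoyancy requires −α(T_deep − T_surf) + β(S_deep − S_surf′) = 0.
S_surf′ = S_deep − (α/β)·ΔT = 35.35 − (1.5 × 10⁻⁴/7.1 × 10⁻⁴)·(-8.5) = 37.1458 psu.
Increase required: 37.1458 − 35.16 = 1.9858 psu.

37.15 psu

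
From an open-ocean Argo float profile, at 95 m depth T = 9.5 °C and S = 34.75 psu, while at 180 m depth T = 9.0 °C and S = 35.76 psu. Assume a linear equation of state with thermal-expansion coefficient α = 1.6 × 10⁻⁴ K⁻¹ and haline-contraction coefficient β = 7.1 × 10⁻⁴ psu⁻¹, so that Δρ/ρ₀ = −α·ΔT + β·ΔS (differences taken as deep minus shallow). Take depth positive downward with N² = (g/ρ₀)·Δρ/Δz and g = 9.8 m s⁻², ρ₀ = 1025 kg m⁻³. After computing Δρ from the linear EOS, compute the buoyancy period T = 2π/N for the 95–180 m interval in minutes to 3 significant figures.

ΔT = -0.5 K, ΔS = +1.01 psu (deep − shallow).
Δρ/ρ₀ = −αΔT + βΔS = 8.00 × 10⁻⁵ + 7.171 × 10⁻⁴ = 7.971 × 10⁻⁴, so Δρ ≈ 0.8170 kg m⁻³.
N² = (g/ρ₀)·Δρ/Δz = g·(Δρ/ρ₀)/Δz = 9.8 × 7.971 × 10⁻⁴ / 85 = 9.1901 × 10⁻⁵ s⁻².
N = √(9.1901 × 10⁻⁵) = 9.5865 × 10⁻³ rad s⁻¹ → T = 2π/N = 655.42 s = 10.924 min ≈ 10.9 min.

10.9 min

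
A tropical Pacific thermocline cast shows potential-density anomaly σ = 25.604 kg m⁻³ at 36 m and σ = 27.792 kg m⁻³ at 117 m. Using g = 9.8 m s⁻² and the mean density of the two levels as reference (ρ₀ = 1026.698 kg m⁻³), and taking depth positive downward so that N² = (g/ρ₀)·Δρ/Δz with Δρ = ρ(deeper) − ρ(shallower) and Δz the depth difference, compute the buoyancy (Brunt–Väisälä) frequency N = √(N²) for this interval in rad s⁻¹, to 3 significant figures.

Δρ = 1027.792 − 1025.604 = 2.188 kg m⁻³ over Δz = 117 − 36 = 81 m.
N² = (9.8/1026.698) × (2.188/81) = 2.5784 × 10⁻⁴ s⁻².
N = √(2.5784 × 10⁻⁴) = 0.016057 rad s⁻¹ ≈ 0.0161 rad s⁻¹.

0.0161 rad s⁻¹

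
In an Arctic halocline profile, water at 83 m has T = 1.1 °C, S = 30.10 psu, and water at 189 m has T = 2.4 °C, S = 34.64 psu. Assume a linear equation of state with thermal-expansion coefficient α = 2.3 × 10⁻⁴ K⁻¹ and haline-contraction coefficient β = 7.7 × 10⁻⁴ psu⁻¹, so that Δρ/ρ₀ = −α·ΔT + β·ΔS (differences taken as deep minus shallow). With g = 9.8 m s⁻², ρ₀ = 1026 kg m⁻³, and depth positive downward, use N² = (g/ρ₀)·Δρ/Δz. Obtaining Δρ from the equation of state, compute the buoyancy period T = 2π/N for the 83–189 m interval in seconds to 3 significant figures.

365 s

ΔT = +1.3 K, ΔS = +4.54 psu (deep − shallow).
Δρ/ρ₀ = −αΔT + βΔS = -2.99 × 10⁻⁴ + 3.4958 × 10⁻³ = 3.1968 × 10⁻³, so Δρ ≈ 3.280 kg m⁻³.
N² = (g/ρ₀)·Δρ/Δz = g·(Δρ/ρ₀)/Δz = 9.8 × 3.1968 × 10⁻³ / 106 = 2.9555 × 10⁻⁴ s⁻².
N = √(2.9555 × 10⁻⁴) = 0.017192 rad s⁻¹ → T = 2π/N = 365.47 s ≈ 365 s.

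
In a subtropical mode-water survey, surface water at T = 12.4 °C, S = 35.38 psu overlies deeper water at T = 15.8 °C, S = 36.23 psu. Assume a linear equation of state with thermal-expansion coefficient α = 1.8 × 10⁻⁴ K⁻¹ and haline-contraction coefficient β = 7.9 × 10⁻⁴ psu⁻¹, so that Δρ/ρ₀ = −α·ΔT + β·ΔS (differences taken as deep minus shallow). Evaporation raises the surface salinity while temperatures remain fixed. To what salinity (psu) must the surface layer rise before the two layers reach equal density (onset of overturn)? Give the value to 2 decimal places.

35.46 psu

Neutral buoyancy requires −α(T_deep − T_surf) + β(S_deep − S_surf′) = 0.
S_surf′ = S_deep − (α/β)·ΔT = 36.23 − (1.8 × 10⁻⁴/7.9 × 10⁻⁴)·(+3.4) = 35.4553 psu.
Increase required: 35.4553 − 35.38 = 0.0753 psu.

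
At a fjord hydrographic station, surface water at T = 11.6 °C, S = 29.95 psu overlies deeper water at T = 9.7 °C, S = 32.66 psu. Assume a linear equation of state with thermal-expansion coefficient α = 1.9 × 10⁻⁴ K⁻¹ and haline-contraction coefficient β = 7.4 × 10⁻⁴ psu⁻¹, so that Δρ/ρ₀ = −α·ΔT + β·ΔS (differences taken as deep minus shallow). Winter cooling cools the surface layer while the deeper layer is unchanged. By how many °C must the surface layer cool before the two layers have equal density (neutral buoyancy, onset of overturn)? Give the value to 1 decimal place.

12.5 °C

Neutral buoyancy requires Δρ = 0, i.e. −α(T_deep − T_surf′) + β(S_deep − S_surf) = 0.
T_surf′ = T_deep − (β/α)·ΔS = 9.7 − (7.4 × 10⁻⁴/1.9 × 10⁻⁴)·(+2.71) = -0.855 °C.
Cooling required: 11.6 − (-0.855) = 12.455 °C.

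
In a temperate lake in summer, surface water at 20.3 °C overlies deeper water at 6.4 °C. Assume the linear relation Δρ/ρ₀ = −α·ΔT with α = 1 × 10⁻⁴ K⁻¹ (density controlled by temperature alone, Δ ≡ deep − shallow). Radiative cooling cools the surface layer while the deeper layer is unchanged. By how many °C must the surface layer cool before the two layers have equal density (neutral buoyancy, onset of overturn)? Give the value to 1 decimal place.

With temperature the only control, equal density requires T_surf′ = T_deep.
T_surf′ = 6.4 °C.
Cooling required: 20.3 − 6.4 = 13.9 °C.

13.9 °C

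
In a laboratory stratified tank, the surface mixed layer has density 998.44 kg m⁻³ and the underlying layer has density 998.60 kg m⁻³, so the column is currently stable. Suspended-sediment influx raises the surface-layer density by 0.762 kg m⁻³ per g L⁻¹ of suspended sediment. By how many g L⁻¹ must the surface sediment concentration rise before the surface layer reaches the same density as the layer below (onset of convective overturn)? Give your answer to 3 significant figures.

Density deficit of the surface layer: 998.60 − 998.44 = 0.16 kg m⁻³.
Required change = 0.16 / 0.762 = 0.210 g L⁻¹.

0.210 g L⁻¹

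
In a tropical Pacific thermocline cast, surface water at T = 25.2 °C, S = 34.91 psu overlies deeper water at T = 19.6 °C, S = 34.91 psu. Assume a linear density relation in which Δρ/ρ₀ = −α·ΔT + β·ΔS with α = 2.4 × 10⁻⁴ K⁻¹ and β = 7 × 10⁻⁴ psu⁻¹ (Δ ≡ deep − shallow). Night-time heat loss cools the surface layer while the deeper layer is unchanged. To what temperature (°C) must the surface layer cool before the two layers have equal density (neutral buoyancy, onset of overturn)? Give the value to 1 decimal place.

Neutral buoyancy requires Δρ = 0, i.e. −α(T_deep − T_surf′) + β(S_deep − S_surf) = 0.
T_surf′ = T_deep − (β/α)·ΔS = 19.6 − (7 × 10⁻⁴/2.4 × 10⁻⁴)·(+0.00) = 19.600 °C.
Cooling required: 25.2 − (19.600) = 5.600 °C.

19.6 °C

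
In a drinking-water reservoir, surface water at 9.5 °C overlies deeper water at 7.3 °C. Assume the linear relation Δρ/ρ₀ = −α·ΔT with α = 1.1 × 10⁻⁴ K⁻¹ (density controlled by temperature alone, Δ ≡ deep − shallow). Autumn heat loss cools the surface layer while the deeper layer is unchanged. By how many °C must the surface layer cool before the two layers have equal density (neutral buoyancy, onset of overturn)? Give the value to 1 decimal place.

2.2 °C

With temperature the only control, equal density requires T_surf′ = T_deep.
T_surf′ = 7.3 °C.
Cooling required: 9.5 − 7.3 = 2.2 °C.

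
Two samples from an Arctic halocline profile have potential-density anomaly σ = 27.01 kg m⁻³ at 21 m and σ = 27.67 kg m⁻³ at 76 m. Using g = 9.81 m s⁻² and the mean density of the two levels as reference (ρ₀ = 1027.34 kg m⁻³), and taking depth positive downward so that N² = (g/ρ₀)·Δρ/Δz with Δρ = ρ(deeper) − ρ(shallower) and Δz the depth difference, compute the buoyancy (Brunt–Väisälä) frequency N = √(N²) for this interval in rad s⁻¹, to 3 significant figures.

Δρ = 1027.67 − 1027.01 = 0.66 kg m⁻³ over Δz = 76 − 21 = 55 m.
N² = (9.81/1027.34) × (0.66/55) = 1.1459 × 10⁻⁴ s⁻².
N = √(1.1459 × 10⁻⁴) = 0.010705 rad s⁻¹ ≈ 0.0107 rad s⁻¹.

0.0107 rad s⁻¹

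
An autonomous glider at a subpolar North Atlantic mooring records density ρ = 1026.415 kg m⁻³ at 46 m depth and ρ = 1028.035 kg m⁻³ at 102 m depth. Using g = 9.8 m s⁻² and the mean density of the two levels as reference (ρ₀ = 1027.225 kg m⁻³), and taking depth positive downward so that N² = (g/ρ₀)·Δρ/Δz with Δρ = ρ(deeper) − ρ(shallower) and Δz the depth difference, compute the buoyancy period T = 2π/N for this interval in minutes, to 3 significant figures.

Δρ = 1028.035 − 1026.415 = 1.620 kg m⁻³ over Δz = 102 − 46 = 56 m.
N² = (9.8/1027.225) × (1.620/56) = 2.7599 × 10⁻⁴ s⁻².
N = √(2.7599 × 10⁻⁴) = 0.016613 rad s⁻¹, so T = 2π/N = 378.21 s = 6.3035 min ≈ 6.30 min.

6.30 min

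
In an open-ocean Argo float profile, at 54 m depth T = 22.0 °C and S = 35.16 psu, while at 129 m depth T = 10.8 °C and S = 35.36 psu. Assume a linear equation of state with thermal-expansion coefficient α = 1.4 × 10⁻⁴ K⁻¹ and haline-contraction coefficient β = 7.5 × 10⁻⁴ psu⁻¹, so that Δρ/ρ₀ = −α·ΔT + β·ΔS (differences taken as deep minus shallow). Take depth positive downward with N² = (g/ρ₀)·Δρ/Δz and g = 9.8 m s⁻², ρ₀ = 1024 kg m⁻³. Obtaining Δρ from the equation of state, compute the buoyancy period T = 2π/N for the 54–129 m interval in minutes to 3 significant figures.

6.99 min

ΔT = -11.2 K, ΔS = +0.20 psu (deep − shallow).
Δρ/ρ₀ = −αΔT + βΔS = 1.568 × 10⁻³ + 1.50 × 10⁻⁴ = 1.718 × 10⁻³, so Δρ ≈ 1.759 kg m⁻³.
N² = (g/ρ₀)·Δρ/Δz = g·(Δρ/ρ₀)/Δz = 9.8 × 1.718 × 10⁻³ / 75 = 2.2449 × 10⁻⁴ s⁻².
N = √(2.2449 × 10⁻⁴) = 0.014983 rad s⁻¹ → T = 2π/N = 419.35 s = 6.9892 min ≈ 6.99 min.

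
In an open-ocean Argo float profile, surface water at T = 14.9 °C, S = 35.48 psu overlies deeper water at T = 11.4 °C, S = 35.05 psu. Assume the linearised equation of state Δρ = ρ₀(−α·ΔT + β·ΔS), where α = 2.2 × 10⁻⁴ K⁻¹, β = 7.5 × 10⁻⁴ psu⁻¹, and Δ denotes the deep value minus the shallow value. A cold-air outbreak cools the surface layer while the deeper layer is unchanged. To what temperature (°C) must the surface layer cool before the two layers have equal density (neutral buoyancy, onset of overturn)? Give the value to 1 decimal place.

12.9 °C

Neutral buoyancy requires Δρ = 0, i.e. −α(T_deep − T_surf′) + β(S_deep − S_surf) = 0.
T_surf′ = T_deep − (β/α)·ΔS = 11.4 − (7.5 × 10⁻⁴/2.2 × 10⁻⁴)·(-0.43) = 12.866 °C.
Cooling required: 14.9 − (12.866) = 2.034 °C.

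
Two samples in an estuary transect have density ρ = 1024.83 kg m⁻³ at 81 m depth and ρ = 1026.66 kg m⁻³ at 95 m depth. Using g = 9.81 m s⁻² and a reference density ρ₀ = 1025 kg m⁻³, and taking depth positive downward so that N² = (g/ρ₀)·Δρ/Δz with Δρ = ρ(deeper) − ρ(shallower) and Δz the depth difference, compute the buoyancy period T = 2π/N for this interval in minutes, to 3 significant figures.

Δρ = 1026.66 − 1024.83 = 1.83 kg m⁻³ over Δz = 95 − 81 = 14 m.
N² = (9.81/1025) × (1.83/14) = 1.2510 × 10⁻³ s⁻².
N = √(1.2510 × 10⁻³) = 0.035369 rad s⁻¹, so T = 2π/N = 177.65 s = 2.9608 min ≈ 2.96 min.

2.96 min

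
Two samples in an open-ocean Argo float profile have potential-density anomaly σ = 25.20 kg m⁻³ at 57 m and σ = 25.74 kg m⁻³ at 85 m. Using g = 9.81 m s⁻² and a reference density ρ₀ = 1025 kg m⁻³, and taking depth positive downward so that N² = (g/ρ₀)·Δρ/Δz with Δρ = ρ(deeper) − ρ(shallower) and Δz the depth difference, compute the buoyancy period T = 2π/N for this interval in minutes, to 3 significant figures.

Δρ = 1025.74 − 1025.20 = 0.54 kg m⁻³ over Δz = 85 − 57 = 28 m.
N² = (9.81/1025) × (0.54/28) = 1.8458 × 10⁻⁴ s⁻².
N = √(1.8458 × 10⁻⁴) = 0.013586 rad s⁻¹, so T = 2π/N = 462.47 s = 7.7078 min ≈ 7.71 min.

7.71 min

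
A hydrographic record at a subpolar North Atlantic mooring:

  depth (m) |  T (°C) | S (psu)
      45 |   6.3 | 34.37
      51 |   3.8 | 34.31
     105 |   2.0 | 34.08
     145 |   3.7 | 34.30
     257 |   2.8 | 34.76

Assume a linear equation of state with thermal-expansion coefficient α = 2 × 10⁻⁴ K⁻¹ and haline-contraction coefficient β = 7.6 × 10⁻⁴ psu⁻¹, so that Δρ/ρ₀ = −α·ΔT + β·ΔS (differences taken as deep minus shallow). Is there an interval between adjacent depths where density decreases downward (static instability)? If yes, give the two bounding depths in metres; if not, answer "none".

105–145 m

Evaluate Δρ/ρ₀ = −αΔT + βΔS across each adjacent pair:
  45–51 m: −αΔT+βΔS = −(2 × 10⁻⁴)(-2.5)+(7.6 × 10⁻⁴)(-0.06) = 4.5 × 10⁻⁴ → stable
  51–105 m: −αΔT+βΔS = −(2 × 10⁻⁴)(-1.8)+(7.6 × 10⁻⁴)(-0.23) = 1.9 × 10⁻⁴ → stable
  105–145 m: −αΔT+βΔS = −(2 × 10⁻⁴)(+1.7)+(7.6 × 10⁻⁴)(+0.22) = -1.7 × 10⁻⁴ → UNSTABLE
  145–257 m: −αΔT+βΔS = −(2 × 10⁻⁴)(-0.9)+(7.6 × 10⁻⁴)(+0.46) = 5.3 × 10⁻⁴ → stable
The 105–145 m interval has Δρ < 0: lighter water underlies denser water.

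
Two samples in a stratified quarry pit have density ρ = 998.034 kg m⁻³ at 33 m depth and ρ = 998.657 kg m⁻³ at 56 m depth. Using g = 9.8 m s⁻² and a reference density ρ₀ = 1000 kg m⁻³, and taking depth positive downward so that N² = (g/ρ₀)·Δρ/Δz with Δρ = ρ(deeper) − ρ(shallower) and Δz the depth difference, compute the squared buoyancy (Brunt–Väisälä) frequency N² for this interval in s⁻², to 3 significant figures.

2.65 × 10⁻⁴ s⁻²

Δρ = 998.657 − 998.034 = 0.623 kg m⁻³ over Δz = 56 − 33 = 23 m.
N² = (9.8/1000) × (0.623/23) = 2.6545 × 10⁻⁴ s⁻² ≈ 2.65 × 10⁻⁴ s⁻².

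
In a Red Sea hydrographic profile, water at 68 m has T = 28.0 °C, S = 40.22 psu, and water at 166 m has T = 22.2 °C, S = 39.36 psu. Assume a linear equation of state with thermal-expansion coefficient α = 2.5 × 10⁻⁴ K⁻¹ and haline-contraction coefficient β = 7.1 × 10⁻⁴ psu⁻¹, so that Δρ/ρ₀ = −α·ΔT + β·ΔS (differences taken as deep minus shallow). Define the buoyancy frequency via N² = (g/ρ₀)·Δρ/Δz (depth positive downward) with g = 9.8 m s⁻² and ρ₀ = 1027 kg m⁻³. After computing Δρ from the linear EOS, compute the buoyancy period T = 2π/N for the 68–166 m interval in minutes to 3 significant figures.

11.4 min

ΔT = -5.8 K, ΔS = -0.86 psu (deep − shallow).
Δρ/ρ₀ = −αΔT + βΔS = 1.45 × 10⁻³ − 6.106 × 10⁻⁴ = 8.394 × 10⁻⁴, so Δρ ≈ 0.8621 kg m⁻³.
N² = (g/ρ₀)·Δρ/Δz = g·(Δρ/ρ₀)/Δz = 9.8 × 8.394 × 10⁻⁴ / 98 = 8.3940 × 10⁻⁵ s⁻².
N = √(8.3940 × 10⁻⁵) = 9.1619 × 10⁻³ rad s⁻¹ → T = 2π/N = 685.80 s = 11.430 min ≈ 11.4 min.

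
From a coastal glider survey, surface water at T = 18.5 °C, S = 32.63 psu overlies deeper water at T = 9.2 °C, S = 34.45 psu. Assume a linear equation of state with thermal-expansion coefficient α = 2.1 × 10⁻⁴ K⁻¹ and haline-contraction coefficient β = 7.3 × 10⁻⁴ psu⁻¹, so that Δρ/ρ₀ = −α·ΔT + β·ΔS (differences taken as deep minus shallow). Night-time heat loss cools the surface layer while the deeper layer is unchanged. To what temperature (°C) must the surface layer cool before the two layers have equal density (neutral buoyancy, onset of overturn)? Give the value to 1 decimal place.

2.9 °C

Neutral buoyancy requires Δρ = 0, i.e. −α(T_deep − T_surf′) + β(S_deep − S_surf) = 0.
T_surf′ = T_deep − (β/α)·ΔS = 9.2 − (7.3 × 10⁻⁴/2.1 × 10⁻⁴)·(+1.82) = 2.873 °C.
Cooling required: 18.5 − (2.873) = 15.627 °C.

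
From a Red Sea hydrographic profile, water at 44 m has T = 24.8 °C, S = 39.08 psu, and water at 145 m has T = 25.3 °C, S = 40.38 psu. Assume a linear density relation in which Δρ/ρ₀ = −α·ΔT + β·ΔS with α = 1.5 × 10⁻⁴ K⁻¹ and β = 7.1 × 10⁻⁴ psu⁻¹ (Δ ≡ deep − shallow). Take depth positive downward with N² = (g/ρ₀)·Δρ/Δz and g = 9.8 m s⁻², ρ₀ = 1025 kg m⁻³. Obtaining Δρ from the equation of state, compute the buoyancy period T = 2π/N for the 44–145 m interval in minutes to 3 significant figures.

ΔT = +0.5 K, ΔS = +1.30 psu (deep − shallow).
Δρ/ρ₀ = −αΔT + βΔS = -7.50 × 10⁻⁵ + 9.23 × 10⁻⁴ = 8.48 × 10⁻⁴, so Δρ ≈ 0.8692 kg m⁻³.
N² = (g/ρ₀)·Δρ/Δz = g·(Δρ/ρ₀)/Δz = 9.8 × 8.48 × 10⁻⁴ / 101 = 8.2281 × 10⁻⁵ s⁻².
N = √(8.2281 × 10⁻⁵) = 9.0709 × 10⁻³ rad s⁻¹ → T = 2π/N = 692.67 s = 11.544 min ≈ 11.5 min.

11.5 min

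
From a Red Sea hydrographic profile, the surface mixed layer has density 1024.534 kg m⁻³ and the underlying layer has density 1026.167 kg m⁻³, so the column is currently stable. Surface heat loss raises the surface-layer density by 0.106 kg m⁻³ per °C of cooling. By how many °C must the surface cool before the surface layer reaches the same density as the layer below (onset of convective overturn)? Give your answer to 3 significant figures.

Density deficit of the surface layer: 1026.167 − 1024.534 = 1.633 kg m⁻³.
Required change = 1.633 / 0.106 = 15.4 °C.

15.4 °C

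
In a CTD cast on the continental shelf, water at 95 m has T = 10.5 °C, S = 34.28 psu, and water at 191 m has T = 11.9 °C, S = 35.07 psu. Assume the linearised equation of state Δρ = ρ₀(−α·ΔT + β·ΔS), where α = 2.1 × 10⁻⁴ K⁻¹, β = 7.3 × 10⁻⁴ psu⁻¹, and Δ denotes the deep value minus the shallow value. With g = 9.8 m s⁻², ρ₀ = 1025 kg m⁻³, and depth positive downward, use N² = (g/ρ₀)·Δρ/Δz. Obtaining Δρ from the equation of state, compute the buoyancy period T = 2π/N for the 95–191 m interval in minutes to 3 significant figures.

19.5 min

ΔT = +1.4 K, ΔS = +0.79 psu (deep − shallow).
Δρ/ρ₀ = −αΔT + βΔS = -2.94 × 10⁻⁴ + 5.767 × 10⁻⁴ = 2.827 × 10⁻⁴, so Δρ ≈ 0.2898 kg m⁻³.
N² = (g/ρ₀)·Δρ/Δz = g·(Δρ/ρ₀)/Δz = 9.8 × 2.827 × 10⁻⁴ / 96 = 2.8859 × 10⁻⁵ s⁻².
N = √(2.8859 × 10⁻⁵) = 5.3721 × 10⁻³ rad s⁻¹ → T = 2π/N = 1.1696 × 10³ s = 19.493 min ≈ 19.5 min.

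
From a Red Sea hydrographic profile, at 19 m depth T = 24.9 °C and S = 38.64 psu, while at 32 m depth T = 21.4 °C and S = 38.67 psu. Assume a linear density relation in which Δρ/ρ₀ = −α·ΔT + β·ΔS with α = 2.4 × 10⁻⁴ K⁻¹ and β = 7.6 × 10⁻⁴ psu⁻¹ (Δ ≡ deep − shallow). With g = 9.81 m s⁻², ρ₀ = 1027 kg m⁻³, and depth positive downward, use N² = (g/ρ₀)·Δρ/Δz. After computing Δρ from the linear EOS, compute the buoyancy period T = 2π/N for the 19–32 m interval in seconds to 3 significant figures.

246 s

ΔT = -3.5 K, ΔS = +0.03 psu (deep − shallow).
Δρ/ρ₀ = −αΔT + βΔS = 8.40 × 10⁻⁴ + 2.28 × 10⁻⁵ = 8.628 × 10⁻⁴, so Δρ ≈ 0.8861 kg m⁻³.
N² = (g/ρ₀)·Δρ/Δz = g·(Δρ/ρ₀)/Δz = 9.81 × 8.628 × 10⁻⁴ / 13 = 6.5108 × 10⁻⁴ s⁻².
N = √(6.5108 × 10⁻⁴) = 0.025516 rad s⁻¹ → T = 2π/N = 246.24 s ≈ 246 s.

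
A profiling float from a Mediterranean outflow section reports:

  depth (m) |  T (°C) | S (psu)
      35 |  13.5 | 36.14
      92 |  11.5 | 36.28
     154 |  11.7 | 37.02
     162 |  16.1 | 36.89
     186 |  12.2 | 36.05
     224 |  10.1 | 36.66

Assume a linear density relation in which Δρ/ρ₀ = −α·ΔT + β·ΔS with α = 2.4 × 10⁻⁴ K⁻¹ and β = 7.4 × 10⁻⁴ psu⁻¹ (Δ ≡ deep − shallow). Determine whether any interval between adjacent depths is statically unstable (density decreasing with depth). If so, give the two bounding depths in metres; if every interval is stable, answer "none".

154–162 m

Evaluate Δρ/ρ₀ = −αΔT + βΔS across each adjacent pair:
  35–92 m: −αΔT+βΔS = −(2.4 × 10⁻⁴)(-2.0)+(7.4 × 10⁻⁴)(+0.14) = 5.8 × 10⁻⁴ → stable
  92–154 m: −αΔT+βΔS = −(2.4 × 10⁻⁴)(+0.2)+(7.4 × 10⁻⁴)(+0.74) = 5.0 × 10⁻⁴ → stable
  154–162 m: −αΔT+βΔS = −(2.4 × 10⁻⁴)(+4.4)+(7.4 × 10⁻⁴)(-0.13) = -1.2 × 10⁻³ → UNSTABLE
  162–186 m: −αΔT+βΔS = −(2.4 × 10⁻⁴)(-3.9)+(7.4 × 10⁻⁴)(-0.84) = 3.1 × 10⁻⁴ → stable
  186–224 m: −αΔT+βΔS = −(2.4 × 10⁻⁴)(-2.1)+(7.4 × 10⁻⁴)(+0.61) = 9.6 × 10⁻⁴ → stable
The 154–162 m interval has Δρ < 0: lighter water underlies denser water.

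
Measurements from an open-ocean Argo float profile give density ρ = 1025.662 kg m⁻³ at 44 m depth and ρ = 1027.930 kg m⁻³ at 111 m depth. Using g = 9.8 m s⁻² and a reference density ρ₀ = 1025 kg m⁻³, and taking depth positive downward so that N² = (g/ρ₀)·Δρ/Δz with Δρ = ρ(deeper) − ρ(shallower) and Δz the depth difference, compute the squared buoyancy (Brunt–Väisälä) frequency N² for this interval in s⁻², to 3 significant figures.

3.24 × 10⁻⁴ s⁻²

Δρ = 1027.930 − 1025.662 = 2.268 kg m⁻³ over Δz = 111 − 44 = 67 m.
N² = (9.8/1025) × (2.268/67) = 3.2365 × 10⁻⁴ s⁻² ≈ 3.24 × 10⁻⁴ s⁻².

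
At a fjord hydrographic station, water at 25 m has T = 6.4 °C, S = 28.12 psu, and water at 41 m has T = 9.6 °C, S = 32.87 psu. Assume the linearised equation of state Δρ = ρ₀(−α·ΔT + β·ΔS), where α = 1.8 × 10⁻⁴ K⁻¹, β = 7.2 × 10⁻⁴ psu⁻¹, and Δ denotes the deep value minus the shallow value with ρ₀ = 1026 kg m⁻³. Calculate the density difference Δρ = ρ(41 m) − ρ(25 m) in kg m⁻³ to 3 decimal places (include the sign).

ΔT = +3.2 K, ΔS = +4.75 psu (deep − shallow).
Δρ/ρ₀ = −(1.8 × 10⁻⁴)(+3.2) + (7.2 × 10⁻⁴)(+4.75) = 2.844 × 10⁻³.
Δρ = 1026 × (2.844 × 10⁻³) = +2.918 kg m⁻³.
Positive Δρ: denser below, stable.

+2.918 kg m⁻³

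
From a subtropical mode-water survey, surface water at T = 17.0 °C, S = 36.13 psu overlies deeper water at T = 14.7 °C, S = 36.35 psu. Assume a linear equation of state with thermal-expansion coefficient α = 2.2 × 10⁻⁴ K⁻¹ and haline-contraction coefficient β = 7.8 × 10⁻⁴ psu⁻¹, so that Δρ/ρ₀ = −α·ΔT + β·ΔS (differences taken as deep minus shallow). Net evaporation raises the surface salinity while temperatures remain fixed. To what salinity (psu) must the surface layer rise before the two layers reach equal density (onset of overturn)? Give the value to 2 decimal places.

Neutral buoyancy requires −α(T_deep − T_surf) + β(S_deep − S_surf′) = 0.
S_surf′ = S_deep − (α/β)·ΔT = 36.35 − (2.2 × 10⁻⁴/7.8 × 10⁻⁴)·(-2.3) = 36.9987 psu.
Increase required: 36.9987 − 36.13 = 0.8687 psu.

37.00 psu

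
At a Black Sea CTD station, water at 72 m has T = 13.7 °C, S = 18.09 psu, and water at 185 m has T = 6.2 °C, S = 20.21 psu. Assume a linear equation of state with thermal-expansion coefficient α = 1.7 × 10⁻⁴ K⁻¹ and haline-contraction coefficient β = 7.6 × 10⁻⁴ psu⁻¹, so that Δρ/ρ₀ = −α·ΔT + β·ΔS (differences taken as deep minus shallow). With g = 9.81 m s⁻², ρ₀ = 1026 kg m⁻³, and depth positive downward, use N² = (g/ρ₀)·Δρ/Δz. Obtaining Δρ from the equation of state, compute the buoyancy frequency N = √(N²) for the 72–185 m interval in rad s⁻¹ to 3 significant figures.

0.0158 rad s⁻¹

ΔT = -7.5 K, ΔS = +2.12 psu (deep − shallow).
Δρ/ρ₀ = −αΔT + βΔS = 1.275 × 10⁻³ + 1.6112 × 10⁻³ = 2.8862 × 10⁻³, so Δρ ≈ 2.961 kg m⁻³.
N² = (g/ρ₀)·Δρ/Δz = g·(Δρ/ρ₀)/Δz = 9.81 × 2.8862 × 10⁻³ / 113 = 2.5056 × 10⁻⁴ s⁻².
N = √(2.5056 × 10⁻⁴) = 0.015829 rad s⁻¹ ≈ 0.0158 rad s⁻¹.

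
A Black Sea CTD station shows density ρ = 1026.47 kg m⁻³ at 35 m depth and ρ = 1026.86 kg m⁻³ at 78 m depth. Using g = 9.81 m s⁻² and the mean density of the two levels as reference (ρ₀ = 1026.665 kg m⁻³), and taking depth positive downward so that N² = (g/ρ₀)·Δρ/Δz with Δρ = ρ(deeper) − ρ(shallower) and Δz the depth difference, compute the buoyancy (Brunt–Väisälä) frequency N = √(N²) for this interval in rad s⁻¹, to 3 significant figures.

9.31 × 10⁻³ rad s⁻¹

Δρ = 1026.86 − 1026.47 = 0.39 kg m⁻³ over Δz = 78 − 35 = 43 m.
N² = (9.81/1026.665) × (0.39/43) = 8.6664 × 10⁻⁵ s⁻².
N = √(8.6664 × 10⁻⁵) = 9.3094 × 10⁻³ rad s⁻¹ ≈ 9.31 × 10⁻³ rad s⁻¹.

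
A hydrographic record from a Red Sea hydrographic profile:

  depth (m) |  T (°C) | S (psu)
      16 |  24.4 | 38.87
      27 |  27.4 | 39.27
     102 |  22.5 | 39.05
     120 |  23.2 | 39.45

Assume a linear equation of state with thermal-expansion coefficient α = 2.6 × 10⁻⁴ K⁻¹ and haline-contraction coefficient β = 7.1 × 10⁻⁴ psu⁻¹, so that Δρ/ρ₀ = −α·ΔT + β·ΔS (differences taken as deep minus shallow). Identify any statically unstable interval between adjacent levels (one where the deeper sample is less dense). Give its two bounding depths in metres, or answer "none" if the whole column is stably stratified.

16–27 m

Evaluate Δρ/ρ₀ = −αΔT + βΔS across each adjacent pair:
  16–27 m: −αΔT+βΔS = −(2.6 × 10⁻⁴)(+3.0)+(7.1 × 10⁻⁴)(+0.40) = -5.0 × 10⁻⁴ → UNSTABLE
  27–102 m: −αΔT+βΔS = −(2.6 × 10⁻⁴)(-4.9)+(7.1 × 10⁻⁴)(-0.22) = 1.1 × 10⁻³ → stable
  102–120 m: −αΔT+βΔS = −(2.6 × 10⁻⁴)(+0.7)+(7.1 × 10⁻⁴)(+0.40) = 1.0 × 10⁻⁴ → stable
The 16–27 m interval has Δρ < 0: lighter water underlies denser water.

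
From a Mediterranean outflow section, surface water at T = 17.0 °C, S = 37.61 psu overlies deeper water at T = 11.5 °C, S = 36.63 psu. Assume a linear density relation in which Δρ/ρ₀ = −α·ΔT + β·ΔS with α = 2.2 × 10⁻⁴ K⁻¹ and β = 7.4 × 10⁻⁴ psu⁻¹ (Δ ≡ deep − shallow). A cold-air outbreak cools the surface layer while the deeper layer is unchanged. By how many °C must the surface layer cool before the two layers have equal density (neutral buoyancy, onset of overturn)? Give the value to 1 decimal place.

Neutral buoyancy requires Δρ = 0, i.e. −α(T_deep − T_surf′) + β(S_deep − S_surf) = 0.
T_surf′ = T_deep − (β/α)·ΔS = 11.5 − (7.4 × 10⁻⁴/2.2 × 10⁻⁴)·(-0.98) = 14.796 °C.
Cooling required: 17.0 − (14.796) = 2.204 °C.

2.2 °C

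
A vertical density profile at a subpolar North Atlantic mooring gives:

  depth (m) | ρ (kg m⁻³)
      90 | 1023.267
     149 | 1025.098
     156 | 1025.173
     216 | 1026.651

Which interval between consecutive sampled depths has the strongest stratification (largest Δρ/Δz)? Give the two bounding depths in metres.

90–149 m

Compute the density gradient over each adjacent pair:
  90–149 m: Δρ/Δz = 1.831/59 = 0.031 kg m⁻⁴
  149–156 m: Δρ/Δz = 0.075/7 = 0.011 kg m⁻⁴
  156–216 m: Δρ/Δz = 1.478/60 = 0.025 kg m⁻⁴
The largest gradient is in the 90–149 m interval — the pycnocline.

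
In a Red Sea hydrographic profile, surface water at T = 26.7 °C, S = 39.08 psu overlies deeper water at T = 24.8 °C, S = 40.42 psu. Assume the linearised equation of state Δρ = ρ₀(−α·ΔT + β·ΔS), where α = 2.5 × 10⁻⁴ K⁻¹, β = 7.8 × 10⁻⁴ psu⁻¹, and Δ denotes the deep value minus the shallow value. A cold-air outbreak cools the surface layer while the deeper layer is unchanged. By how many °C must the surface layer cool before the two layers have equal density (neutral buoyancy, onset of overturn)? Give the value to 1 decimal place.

6.1 °C

Neutral buoyancy requires Δρ = 0, i.e. −α(T_deep − T_surf′) + β(S_deep − S_surf) = 0.
T_surf′ = T_deep − (β/α)·ΔS = 24.8 − (7.8 × 10⁻⁴/2.5 × 10⁻⁴)·(+1.34) = 20.619 °C.
Cooling required: 26.7 − (20.619) = 6.081 °C.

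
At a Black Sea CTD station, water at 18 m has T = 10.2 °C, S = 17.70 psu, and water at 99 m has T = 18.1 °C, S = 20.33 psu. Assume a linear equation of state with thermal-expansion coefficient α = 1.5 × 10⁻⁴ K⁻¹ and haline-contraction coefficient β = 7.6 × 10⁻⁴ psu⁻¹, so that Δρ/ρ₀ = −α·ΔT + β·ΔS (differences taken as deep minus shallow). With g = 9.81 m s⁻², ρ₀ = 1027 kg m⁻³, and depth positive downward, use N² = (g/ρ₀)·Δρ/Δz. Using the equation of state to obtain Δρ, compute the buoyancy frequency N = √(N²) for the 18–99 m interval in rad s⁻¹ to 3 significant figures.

ΔT = +7.9 K, ΔS = +2.63 psu (deep − shallow).
Δρ/ρ₀ = −αΔT + βΔS = -1.185 × 10⁻³ + 1.9988 × 10⁻³ = 8.138 × 10⁻⁴, so Δρ ≈ 0.8358 kg m⁻³.
N² = (g/ρ₀)·Δρ/Δz = g·(Δρ/ρ₀)/Δz = 9.81 × 8.138 × 10⁻⁴ / 81 = 9.8560 × 10⁻⁵ s⁻².
N = √(9.8560 × 10⁻⁵) = 9.9277 × 10⁻³ rad s⁻¹ ≈ 9.93 × 10⁻³ rad s⁻¹.

9.93 × 10⁻³ rad s⁻¹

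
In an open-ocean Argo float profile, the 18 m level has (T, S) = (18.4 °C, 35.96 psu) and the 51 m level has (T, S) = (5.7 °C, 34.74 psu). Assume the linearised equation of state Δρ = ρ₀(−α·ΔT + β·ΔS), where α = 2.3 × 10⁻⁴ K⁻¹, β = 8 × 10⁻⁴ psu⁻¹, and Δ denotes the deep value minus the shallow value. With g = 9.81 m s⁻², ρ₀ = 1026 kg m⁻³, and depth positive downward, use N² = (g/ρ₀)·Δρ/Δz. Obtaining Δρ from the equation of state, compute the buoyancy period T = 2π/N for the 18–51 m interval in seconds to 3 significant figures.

261 s

ΔT = -12.7 K, ΔS = -1.22 psu (deep − shallow).
Δρ/ρ₀ = −αΔT + βΔS = 2.921 × 10⁻³ − 9.76 × 10⁻⁴ = 1.945 × 10⁻³, so Δρ ≈ 1.996 kg m⁻³.
N² = (g/ρ₀)·Δρ/Δz = g·(Δρ/ρ₀)/Δz = 9.81 × 1.945 × 10⁻³ / 33 = 5.7820 × 10⁻⁴ s⁻².
N = √(5.7820 × 10⁻⁴) = 0.024046 rad s⁻¹ → T = 2π/N = 261.30 s ≈ 261 s.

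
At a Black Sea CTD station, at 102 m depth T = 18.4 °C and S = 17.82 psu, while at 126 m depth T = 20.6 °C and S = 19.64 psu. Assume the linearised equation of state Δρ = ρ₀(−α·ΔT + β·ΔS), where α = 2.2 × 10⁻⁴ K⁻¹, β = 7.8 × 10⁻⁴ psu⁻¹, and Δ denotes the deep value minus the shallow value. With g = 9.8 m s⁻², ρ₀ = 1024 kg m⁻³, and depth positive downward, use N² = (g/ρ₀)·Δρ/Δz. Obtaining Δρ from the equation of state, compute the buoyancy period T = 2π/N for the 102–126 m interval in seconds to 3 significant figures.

ΔT = +2.2 K, ΔS = +1.82 psu (deep − shallow).
Δρ/ρ₀ = −αΔT + βΔS = -4.84 × 10⁻⁴ + 1.4196 × 10⁻³ = 9.356 × 10⁻⁴, so Δρ ≈ 0.9581 kg m⁻³.
N² = (g/ρ₀)·Δρ/Δz = g·(Δρ/ρ₀)/Δz = 9.8 × 9.356 × 10⁻⁴ / 24 = 3.8204 × 10⁻⁴ s⁻².
N = √(3.8204 × 10⁻⁴) = 0.019546 rad s⁻¹ → T = 2π/N = 321.46 s ≈ 321 s.

321 s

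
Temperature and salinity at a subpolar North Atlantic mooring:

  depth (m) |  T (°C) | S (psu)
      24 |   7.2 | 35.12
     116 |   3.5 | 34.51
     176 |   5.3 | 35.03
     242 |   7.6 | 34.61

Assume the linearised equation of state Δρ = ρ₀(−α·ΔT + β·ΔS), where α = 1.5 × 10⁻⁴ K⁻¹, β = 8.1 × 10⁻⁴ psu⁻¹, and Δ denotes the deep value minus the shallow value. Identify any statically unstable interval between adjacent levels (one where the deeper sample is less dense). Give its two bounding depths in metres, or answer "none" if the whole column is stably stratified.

176–242 m

Evaluate Δρ/ρ₀ = −αΔT + βΔS across each adjacent pair:
  24–116 m: −αΔT+βΔS = −(1.5 × 10⁻⁴)(-3.7)+(8.1 × 10⁻⁴)(-0.61) = 6.1 × 10⁻⁵ → stable
  116–176 m: −αΔT+βΔS = −(1.5 × 10⁻⁴)(+1.8)+(8.1 × 10⁻⁴)(+0.52) = 1.5 × 10⁻⁴ → stable
  176–242 m: −αΔT+βΔS = −(1.5 × 10⁻⁴)(+2.3)+(8.1 × 10⁻⁴)(-0.42) = -6.9 × 10⁻⁴ → UNSTABLE
The 176–242 m interval has Δρ < 0: lighter water underlies denser water.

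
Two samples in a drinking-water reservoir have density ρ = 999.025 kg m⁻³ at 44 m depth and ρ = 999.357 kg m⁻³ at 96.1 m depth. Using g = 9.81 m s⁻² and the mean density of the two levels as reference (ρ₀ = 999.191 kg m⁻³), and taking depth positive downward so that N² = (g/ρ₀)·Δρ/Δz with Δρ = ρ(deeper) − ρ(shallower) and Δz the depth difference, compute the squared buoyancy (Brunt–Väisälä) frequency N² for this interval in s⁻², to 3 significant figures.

Δρ = 999.357 − 999.025 = 0.332 kg m⁻³ over Δz = 96.1 − 44 = 52.1 m.
N² = (9.81/999.191) × (0.332/52.1) = 6.2563 × 10⁻⁵ s⁻² ≈ 6.26 × 10⁻⁵ s⁻².

6.26 × 10⁻⁵ s⁻²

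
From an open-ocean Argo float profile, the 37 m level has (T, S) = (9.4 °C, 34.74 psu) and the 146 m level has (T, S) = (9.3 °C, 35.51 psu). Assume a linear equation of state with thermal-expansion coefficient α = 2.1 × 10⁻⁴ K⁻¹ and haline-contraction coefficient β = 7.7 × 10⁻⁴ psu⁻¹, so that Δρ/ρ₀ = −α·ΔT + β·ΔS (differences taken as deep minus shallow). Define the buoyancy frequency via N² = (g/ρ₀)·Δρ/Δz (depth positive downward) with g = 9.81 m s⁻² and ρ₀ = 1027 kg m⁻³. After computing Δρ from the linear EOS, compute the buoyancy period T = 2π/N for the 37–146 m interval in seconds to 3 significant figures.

ΔT = -0.1 K, ΔS = +0.77 psu (deep − shallow).
Δρ/ρ₀ = −αΔT + βΔS = 2.10 × 10⁻⁵ + 5.929 × 10⁻⁴ = 6.139 × 10⁻⁴, so Δρ ≈ 0.6305 kg m⁻³.
N² = (g/ρ₀)·Δρ/Δz = g·(Δρ/ρ₀)/Δz = 9.81 × 6.139 × 10⁻⁴ / 109 = 5.5251 × 10⁻⁵ s⁻².
N = √(5.5251 × 10⁻⁵) = 7.4331 × 10⁻³ rad s⁻¹ → T = 2π/N = 845.30 s ≈ 845 s.

845 s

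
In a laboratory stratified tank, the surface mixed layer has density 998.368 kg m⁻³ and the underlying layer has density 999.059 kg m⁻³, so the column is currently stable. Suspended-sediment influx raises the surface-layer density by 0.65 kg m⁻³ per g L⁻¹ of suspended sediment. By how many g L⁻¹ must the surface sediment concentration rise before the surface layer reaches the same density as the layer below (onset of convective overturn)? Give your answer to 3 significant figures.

1.06 g L⁻¹

Density deficit of the surface layer: 999.059 − 998.368 = 0.691 kg m⁻³.
Required change = 0.691 / 0.65 = 1.06 g L⁻¹.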